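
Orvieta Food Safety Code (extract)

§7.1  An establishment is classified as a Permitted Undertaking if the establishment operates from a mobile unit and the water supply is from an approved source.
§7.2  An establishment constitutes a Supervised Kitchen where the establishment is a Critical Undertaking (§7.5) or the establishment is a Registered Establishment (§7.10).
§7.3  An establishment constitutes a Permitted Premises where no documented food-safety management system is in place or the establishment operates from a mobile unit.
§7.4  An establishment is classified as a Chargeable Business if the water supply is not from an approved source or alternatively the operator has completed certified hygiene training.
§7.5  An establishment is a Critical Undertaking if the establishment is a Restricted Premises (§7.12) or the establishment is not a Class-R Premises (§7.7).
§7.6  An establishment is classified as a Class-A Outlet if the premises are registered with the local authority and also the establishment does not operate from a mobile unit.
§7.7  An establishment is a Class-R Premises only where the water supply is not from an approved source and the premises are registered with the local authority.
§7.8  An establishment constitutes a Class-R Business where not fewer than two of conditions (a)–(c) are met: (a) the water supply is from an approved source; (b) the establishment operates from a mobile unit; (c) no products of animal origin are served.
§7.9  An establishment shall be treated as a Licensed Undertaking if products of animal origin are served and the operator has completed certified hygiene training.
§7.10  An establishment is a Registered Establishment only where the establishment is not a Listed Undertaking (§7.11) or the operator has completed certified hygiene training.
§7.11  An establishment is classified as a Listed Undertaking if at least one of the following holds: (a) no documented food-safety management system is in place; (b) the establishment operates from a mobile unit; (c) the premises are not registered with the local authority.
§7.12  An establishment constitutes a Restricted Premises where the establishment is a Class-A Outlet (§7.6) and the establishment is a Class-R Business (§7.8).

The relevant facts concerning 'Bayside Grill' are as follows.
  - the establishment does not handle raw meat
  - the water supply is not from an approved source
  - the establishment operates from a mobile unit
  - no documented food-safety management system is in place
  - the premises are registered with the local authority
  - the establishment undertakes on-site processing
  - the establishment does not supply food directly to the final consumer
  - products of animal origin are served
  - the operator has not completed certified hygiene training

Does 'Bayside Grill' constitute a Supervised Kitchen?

No

§7.6 — Class-A Outlet: [the premises are registered with the local authority? yes] AND [the establishment does not operate from a mobile unit? no] → not satisfied.
§7.8 — Class-R Business: the water supply is from an approved source? no; the establishment operates from a mobile unit? yes; no products of animal origin are served? no — 1 of 3 hold (need ≥2) → not satisfied.
§7.12 — Restricted Premises: [Class-A Outlet (§7.6)? no] AND [Class-R Business (§7.8)? no] → not satisfied.
§7.7 — Class-R Premises: [the water supply is not from an approved source? yes] AND [the premises are registered with the local authority? yes] → satisfied.
§7.5 — Critical Undertaking: [Restricted Premises (§7.12)? no] OR [not a Class-R Premises (§7.7)? no] → not satisfied.
§7.11 — Listed Undertaking: [no documented food-safety management system is in place? yes] OR [the establishment operates from a mobile unit? yes] OR [the premises are not registered with the local authority? no] → satisfied.
§7.10 — Registered Establishment: [not a Listed Undertaking (§7.11)? no] OR [the operator has completed certified hygiene training? no] → not satisfied.
§7.2 — Supervised Kitchen: [Critical Undertaking (§7.5)? no] OR [Registered Establishment (§7.10)? no] → not satisfied.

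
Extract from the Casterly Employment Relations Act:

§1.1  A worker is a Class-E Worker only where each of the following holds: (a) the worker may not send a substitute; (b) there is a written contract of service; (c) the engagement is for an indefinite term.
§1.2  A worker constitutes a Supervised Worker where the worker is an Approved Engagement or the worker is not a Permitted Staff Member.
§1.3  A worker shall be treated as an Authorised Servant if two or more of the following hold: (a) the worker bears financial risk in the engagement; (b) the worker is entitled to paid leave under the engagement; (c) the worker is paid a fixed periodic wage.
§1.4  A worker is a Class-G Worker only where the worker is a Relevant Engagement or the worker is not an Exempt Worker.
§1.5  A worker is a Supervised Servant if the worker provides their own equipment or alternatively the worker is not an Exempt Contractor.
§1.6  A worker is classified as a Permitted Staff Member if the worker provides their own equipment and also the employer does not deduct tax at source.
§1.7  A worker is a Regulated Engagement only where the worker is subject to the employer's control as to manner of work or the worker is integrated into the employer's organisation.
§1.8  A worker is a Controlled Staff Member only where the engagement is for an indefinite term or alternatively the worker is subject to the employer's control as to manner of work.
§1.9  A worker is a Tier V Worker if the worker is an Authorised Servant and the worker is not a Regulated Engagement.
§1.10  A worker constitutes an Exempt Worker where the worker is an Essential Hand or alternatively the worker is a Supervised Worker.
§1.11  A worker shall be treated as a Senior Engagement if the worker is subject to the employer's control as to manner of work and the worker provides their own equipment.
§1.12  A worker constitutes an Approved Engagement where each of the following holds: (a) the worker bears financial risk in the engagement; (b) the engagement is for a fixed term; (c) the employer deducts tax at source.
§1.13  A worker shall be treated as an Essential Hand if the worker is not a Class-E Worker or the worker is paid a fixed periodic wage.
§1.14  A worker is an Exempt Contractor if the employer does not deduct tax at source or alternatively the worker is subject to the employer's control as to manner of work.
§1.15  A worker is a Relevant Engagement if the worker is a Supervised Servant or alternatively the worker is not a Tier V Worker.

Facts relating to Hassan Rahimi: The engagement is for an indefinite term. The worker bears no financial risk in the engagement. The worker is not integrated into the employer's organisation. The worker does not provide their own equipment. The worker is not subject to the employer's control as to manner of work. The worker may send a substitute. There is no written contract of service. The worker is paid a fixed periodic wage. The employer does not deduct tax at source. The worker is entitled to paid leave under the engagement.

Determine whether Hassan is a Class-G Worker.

No

§1.14 — Exempt Contractor: [the employer does not deduct tax at source? yes] OR [the worker is subject to the employer's control as to manner of work? no] → satisfied.
§1.5 — Supervised Servant: [the worker provides their own equipment? no] OR [not an Exempt Contractor (§1.14)? no] → not satisfied.
§1.3 — Authorised Servant: the worker bears financial risk in the engagement? no; the worker is entitled to paid leave under the engagement? yes; the worker is paid a fixed periodic wage? yes — 2 of 3 hold (need ≥2) → satisfied.
§1.7 — Regulated Engagement: [the worker is subject to the employer's control as to manner of work? no] OR [the worker is integrated into the employer's organisation? no] → not satisfied.
§1.9 — Tier V Worker: [Authorised Servant (§1.3)? yes] AND [not a Regulated Engagement (§1.7)? yes] → satisfied.
§1.15 — Relevant Engagement: [Supervised Servant (§1.5)? no] OR [not a Tier V Worker (§1.9)? no] → not satisfied.
§1.1 — Class-E Worker: [the worker may not send a substitute? no] AND [there is a written contract of service? no] AND [the engagement is for an indefinite term? yes] → not satisfied.
§1.13 — Essential Hand: [not a Class-E Worker (§1.1)? yes] OR [the worker is paid a fixed periodic wage? yes] → satisfied.
§1.12 — Approved Engagement: [the worker bears financial risk in the engagement? no] AND [the engagement is for a fixed term? no] AND [the employer deducts tax at source? no] → not satisfied.
§1.6 — Permitted Staff Member: [the worker provides their own equipment? no] AND [the employer does not deduct tax at source? yes] → not satisfied.
§1.2 — Supervised Worker: [Approved Engagement (§1.12)? no] OR [not a Permitted Staff Member (§1.6)? yes] → satisfied.
§1.10 — Exempt Worker: [Essential Hand (§1.13)? yes] OR [Supervised Worker (§1.2)? yes] → satisfied.
§1.4 — Class-G Worker: [Relevant Engagement (§1.15)? no] OR [not an Exempt Worker (§1.10)? no] → not satisfied.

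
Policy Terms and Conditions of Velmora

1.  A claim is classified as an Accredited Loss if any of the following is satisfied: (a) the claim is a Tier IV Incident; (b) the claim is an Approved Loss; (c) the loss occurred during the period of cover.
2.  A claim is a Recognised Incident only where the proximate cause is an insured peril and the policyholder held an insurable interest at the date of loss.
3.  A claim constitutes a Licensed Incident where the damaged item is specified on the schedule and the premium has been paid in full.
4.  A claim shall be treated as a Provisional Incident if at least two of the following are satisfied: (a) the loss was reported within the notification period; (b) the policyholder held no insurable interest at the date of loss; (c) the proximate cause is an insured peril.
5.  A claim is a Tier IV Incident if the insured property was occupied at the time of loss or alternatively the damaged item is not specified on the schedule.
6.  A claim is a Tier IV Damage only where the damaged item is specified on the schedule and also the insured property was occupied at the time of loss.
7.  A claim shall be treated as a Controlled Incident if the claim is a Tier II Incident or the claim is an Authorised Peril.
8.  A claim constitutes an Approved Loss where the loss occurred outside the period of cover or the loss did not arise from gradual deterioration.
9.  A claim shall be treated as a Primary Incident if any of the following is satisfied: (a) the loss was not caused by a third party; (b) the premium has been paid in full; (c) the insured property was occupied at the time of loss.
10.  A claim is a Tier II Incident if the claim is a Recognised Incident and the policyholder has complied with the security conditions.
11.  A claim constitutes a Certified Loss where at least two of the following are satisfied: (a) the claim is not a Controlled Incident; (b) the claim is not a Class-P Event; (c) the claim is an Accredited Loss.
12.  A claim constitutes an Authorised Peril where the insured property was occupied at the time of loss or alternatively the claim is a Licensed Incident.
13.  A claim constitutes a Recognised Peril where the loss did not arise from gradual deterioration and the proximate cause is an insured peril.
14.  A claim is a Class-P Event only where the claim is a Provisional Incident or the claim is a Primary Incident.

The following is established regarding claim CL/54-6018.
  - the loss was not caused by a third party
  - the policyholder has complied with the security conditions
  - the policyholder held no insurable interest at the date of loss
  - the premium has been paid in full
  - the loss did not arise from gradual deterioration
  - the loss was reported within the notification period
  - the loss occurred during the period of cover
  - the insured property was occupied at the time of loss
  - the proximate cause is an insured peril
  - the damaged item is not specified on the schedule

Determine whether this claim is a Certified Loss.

No

Under paragraph 2: the proximate cause is an insured peril? yes; and the policyholder held an insurable interest at the date of loss? no. So the claim is not a Recognised Incident.
Under paragraph 10: Recognised Incident (paragraph 2)? no; and the policyholder has complied with the security conditions? yes. So the claim is not a Tier II Incident.
Under paragraph 3: the damaged item is specified on the schedule? no; and the premium has been paid in full? yes. So the claim is not a Licensed Incident.
Under paragraph 12: the insured property was occupied at the time of loss? yes; or Licensed Incident (paragraph 3)? no. So the claim is an Authorised Peril.
Under paragraph 7: Tier II Incident (paragraph 10)? no; or Authorised Peril (paragraph 12)? yes. So the claim is a Controlled Incident.
Under paragraph 4: the loss was reported within the notification period? yes; the policyholder held no insurable interest at the date of loss? yes; the proximate cause is an insured peril? yes — 3 of 3 hold (need ≥2) → satisfied.
Under paragraph 9: the loss was not caused by a third party? yes; or the premium has been paid in full? yes; or the insured property was occupied at the time of loss? yes. So the claim is a Primary Incident.
Under paragraph 14: Provisional Incident (paragraph 4)? yes; or Primary Incident (paragraph 9)? yes. So the claim is a Class-P Event.
Under paragraph 5: the insured property was occupied at the time of loss? yes; or the damaged item is not specified on the schedule? yes. So the claim is a Tier IV Incident.
Under paragraph 8: the loss occurred outside the period of cover? no; or the loss did not arise from gradual deterioration? yes. So the claim is an Approved Loss.
Under paragraph 1: Tier IV Incident (paragraph 5)? yes; or Approved Loss (paragraph 8)? yes; or the loss occurred during the period of cover? yes. So the claim is an Accredited Loss.
Under paragraph 11: not a Controlled Incident (paragraph 7)? no; not a Class-P Event (paragraph 14)? no; Accredited Loss (paragraph 1)? yes — 1 of 3 hold (need ≥2) → not satisfied.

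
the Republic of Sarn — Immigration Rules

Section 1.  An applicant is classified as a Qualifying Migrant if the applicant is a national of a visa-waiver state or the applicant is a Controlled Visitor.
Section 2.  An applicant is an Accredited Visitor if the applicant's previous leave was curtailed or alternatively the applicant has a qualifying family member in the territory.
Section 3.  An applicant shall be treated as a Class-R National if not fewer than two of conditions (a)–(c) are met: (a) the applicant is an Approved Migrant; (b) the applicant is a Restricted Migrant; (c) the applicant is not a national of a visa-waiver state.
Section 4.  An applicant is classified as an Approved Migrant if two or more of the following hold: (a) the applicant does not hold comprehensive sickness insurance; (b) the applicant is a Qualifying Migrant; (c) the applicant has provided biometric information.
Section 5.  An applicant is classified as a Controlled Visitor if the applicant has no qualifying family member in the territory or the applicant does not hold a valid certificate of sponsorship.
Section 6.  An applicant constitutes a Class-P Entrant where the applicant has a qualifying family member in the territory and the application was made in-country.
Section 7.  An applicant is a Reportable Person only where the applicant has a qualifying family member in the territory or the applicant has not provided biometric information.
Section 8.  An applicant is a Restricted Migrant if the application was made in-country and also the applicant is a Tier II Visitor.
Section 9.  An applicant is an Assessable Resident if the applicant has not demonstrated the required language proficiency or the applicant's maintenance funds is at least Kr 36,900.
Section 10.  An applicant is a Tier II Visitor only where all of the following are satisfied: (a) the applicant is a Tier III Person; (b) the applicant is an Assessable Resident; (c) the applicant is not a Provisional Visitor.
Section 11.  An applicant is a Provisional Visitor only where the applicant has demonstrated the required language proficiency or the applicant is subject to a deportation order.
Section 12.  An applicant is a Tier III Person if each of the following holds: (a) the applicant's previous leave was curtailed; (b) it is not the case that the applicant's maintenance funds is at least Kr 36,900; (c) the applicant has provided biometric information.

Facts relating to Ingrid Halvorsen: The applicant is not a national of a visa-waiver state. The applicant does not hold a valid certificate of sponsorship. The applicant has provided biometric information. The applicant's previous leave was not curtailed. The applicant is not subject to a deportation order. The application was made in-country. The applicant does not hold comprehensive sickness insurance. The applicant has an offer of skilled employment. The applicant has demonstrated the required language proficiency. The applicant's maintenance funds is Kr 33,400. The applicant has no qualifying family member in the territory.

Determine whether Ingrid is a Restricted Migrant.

section 12 — Tier III Person: [the applicant's previous leave was curtailed? no] AND [applicant's maintenance funds: Kr 33,400 ≥ Kr 36,900? no, so negated condition yes] AND [the applicant has provided biometric information? yes] → not satisfied.
section 9 — Assessable Resident: [the applicant has not demonstrated the required language proficiency? no] OR [applicant's maintenance funds: Kr 33,400 ≥ Kr 36,900? no] → not satisfied.
section 11 — Provisional Visitor: [the applicant has demonstrated the required language proficiency? yes] OR [the applicant is subject to a deportation order? no] → satisfied.
section 10 — Tier II Visitor: [Tier III Person (section 12)? no] AND [Assessable Resident (section 9)? no] AND [not a Provisional Visitor (section 11)? no] → not satisfied.
section 8 — Restricted Migrant: [the application was made in-country? yes] AND [Tier II Visitor (section 10)? no] → not satisfied.

No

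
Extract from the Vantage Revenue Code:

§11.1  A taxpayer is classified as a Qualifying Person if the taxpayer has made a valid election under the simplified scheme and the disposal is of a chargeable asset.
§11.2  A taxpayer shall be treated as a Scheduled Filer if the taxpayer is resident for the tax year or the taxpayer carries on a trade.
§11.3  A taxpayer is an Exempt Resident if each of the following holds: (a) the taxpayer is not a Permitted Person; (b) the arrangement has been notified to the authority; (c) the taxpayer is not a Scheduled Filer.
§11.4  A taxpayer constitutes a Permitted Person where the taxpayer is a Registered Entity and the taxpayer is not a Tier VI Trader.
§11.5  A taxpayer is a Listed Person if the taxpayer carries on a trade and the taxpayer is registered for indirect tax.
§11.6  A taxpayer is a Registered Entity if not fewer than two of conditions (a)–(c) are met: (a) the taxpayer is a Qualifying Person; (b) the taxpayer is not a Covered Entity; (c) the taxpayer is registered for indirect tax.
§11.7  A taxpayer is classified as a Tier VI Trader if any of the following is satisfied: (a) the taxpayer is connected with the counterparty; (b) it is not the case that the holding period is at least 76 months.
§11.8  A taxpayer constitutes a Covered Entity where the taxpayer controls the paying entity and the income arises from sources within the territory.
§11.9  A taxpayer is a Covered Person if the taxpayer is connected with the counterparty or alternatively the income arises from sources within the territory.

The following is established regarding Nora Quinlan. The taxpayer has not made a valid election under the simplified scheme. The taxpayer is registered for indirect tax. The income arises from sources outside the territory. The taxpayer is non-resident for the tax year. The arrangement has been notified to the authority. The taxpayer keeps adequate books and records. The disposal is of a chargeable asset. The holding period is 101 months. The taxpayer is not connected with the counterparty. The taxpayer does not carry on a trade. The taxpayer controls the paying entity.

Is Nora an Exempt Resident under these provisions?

No

§11.1 — Qualifying Person: [the taxpayer has made a valid election under the simplified scheme? no] AND [the disposal is of a chargeable asset? yes] → not satisfied.
§11.8 — Covered Entity: [the taxpayer controls the paying entity? yes] AND [the income arises from sources within the territory? no] → not satisfied.
§11.6 — Registered Entity: Qualifying Person (§11.1)? no; not a Covered Entity (§11.8)? yes; the taxpayer is registered for indirect tax? yes — 2 of 3 hold (need ≥2) → satisfied.
§11.7 — Tier VI Trader: [the taxpayer is connected with the counterparty? no] OR [holding period: 101 months ≥ 76 months? yes, so negated condition no] → not satisfied.
§11.4 — Permitted Person: [Registered Entity (§11.6)? yes] AND [not a Tier VI Trader (§11.7)? yes] → satisfied.
§11.2 — Scheduled Filer: [the taxpayer is resident for the tax year? no] OR [the taxpayer carries on a trade? no] → not satisfied.
§11.3 — Exempt Resident: [not a Permitted Person (§11.4)? no] AND [the arrangement has been notified to the authority? yes] AND [not a Scheduled Filer (§11.2)? yes] → not satisfied.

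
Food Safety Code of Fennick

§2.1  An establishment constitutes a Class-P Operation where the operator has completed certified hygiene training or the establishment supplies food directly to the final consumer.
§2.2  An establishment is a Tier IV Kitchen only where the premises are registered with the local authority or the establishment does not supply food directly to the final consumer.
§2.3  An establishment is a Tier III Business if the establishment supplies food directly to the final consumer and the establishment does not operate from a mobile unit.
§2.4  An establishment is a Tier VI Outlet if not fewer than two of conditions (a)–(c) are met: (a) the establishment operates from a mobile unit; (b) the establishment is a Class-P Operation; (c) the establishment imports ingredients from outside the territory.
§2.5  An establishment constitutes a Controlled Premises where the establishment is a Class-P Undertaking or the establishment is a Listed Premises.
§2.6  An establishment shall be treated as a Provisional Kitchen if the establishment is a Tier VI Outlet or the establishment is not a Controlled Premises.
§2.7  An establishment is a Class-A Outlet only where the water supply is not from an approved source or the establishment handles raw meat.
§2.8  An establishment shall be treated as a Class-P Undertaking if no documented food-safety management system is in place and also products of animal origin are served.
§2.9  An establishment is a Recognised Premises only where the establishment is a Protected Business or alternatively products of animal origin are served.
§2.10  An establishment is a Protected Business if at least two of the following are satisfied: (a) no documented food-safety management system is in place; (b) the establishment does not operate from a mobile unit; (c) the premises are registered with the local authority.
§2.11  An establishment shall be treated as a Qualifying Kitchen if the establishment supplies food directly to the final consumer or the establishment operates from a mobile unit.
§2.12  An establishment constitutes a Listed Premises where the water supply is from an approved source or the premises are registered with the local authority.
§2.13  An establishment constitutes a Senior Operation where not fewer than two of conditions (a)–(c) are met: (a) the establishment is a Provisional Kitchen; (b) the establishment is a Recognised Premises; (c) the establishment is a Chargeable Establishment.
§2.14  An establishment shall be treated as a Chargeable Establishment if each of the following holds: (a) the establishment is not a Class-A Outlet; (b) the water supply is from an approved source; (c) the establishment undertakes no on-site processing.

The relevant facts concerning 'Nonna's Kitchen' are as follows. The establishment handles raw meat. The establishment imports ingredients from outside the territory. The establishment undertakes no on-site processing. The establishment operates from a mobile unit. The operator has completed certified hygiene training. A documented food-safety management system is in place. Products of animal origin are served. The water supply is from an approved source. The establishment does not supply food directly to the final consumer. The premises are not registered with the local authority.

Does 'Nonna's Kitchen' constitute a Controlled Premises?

Yes

§2.8 — Class-P Undertaking: [no documented food-safety management system is in place? no] AND [products of animal origin are served? yes] → not satisfied.
§2.12 — Listed Premises: [the water supply is from an approved source? yes] OR [the premises are registered with the local authority? no] → satisfied.
§2.5 — Controlled Premises: [Class-P Undertaking (§2.8)? no] OR [Listed Premises (§2.12)? yes] → satisfied.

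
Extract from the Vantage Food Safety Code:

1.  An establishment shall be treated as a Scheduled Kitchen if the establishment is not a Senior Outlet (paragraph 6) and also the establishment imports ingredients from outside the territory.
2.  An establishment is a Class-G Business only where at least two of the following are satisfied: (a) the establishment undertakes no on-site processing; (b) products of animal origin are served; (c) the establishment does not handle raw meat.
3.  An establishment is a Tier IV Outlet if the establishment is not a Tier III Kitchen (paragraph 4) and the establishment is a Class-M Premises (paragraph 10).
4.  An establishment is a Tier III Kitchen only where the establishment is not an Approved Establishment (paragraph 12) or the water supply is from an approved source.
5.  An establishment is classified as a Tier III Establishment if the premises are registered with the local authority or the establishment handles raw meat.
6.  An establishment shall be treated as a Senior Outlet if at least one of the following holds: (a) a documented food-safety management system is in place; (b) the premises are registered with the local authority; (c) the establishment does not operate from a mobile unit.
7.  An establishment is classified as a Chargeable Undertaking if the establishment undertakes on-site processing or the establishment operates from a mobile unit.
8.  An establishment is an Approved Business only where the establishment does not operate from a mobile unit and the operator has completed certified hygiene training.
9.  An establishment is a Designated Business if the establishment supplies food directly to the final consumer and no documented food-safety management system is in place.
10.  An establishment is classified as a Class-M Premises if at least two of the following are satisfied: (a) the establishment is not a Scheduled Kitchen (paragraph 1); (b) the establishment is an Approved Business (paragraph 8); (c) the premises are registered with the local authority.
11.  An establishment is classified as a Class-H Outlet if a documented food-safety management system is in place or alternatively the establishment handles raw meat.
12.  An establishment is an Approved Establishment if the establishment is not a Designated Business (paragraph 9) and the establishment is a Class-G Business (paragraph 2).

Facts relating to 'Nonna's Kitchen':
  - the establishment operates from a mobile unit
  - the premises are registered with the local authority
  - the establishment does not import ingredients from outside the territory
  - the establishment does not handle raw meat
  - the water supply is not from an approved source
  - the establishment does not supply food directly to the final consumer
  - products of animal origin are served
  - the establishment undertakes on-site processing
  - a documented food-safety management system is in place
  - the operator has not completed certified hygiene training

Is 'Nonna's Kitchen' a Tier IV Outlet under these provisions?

Yes

paragraph 9 — Designated Business: [the establishment supplies food directly to the final consumer? no] AND [no documented food-safety management system is in place? no] → not satisfied.
paragraph 2 — Class-G Business: the establishment undertakes no on-site processing? no; products of animal origin are served? yes; the establishment does not handle raw meat? yes — 2 of 3 hold (need ≥2) → satisfied.
paragraph 12 — Approved Establishment: [not a Designated Business (paragraph 9)? yes] AND [Class-G Business (paragraph 2)? yes] → satisfied.
paragraph 4 — Tier III Kitchen: [not an Approved Establishment (paragraph 12)? no] OR [the water supply is from an approved source? no] → not satisfied.
paragraph 6 — Senior Outlet: [a documented food-safety management system is in place? yes] OR [the premises are registered with the local authority? yes] OR [the establishment does not operate from a mobile unit? no] → satisfied.
paragraph 1 — Scheduled Kitchen: [not a Senior Outlet (paragraph 6)? no] AND [the establishment imports ingredients from outside the territory? no] → not satisfied.
paragraph 8 — Approved Business: [the establishment does not operate from a mobile unit? no] AND [the operator has completed certified hygiene training? no] → not satisfied.
paragraph 10 — Class-M Premises: not a Scheduled Kitchen (paragraph 1)? yes; Approved Business (paragraph 8)? no; the premises are registered with the local authority? yes — 2 of 3 hold (need ≥2) → satisfied.
paragraph 3 — Tier IV Outlet: [not a Tier III Kitchen (paragraph 4)? yes] AND [Class-M Premises (paragraph 10)? yes] → satisfied.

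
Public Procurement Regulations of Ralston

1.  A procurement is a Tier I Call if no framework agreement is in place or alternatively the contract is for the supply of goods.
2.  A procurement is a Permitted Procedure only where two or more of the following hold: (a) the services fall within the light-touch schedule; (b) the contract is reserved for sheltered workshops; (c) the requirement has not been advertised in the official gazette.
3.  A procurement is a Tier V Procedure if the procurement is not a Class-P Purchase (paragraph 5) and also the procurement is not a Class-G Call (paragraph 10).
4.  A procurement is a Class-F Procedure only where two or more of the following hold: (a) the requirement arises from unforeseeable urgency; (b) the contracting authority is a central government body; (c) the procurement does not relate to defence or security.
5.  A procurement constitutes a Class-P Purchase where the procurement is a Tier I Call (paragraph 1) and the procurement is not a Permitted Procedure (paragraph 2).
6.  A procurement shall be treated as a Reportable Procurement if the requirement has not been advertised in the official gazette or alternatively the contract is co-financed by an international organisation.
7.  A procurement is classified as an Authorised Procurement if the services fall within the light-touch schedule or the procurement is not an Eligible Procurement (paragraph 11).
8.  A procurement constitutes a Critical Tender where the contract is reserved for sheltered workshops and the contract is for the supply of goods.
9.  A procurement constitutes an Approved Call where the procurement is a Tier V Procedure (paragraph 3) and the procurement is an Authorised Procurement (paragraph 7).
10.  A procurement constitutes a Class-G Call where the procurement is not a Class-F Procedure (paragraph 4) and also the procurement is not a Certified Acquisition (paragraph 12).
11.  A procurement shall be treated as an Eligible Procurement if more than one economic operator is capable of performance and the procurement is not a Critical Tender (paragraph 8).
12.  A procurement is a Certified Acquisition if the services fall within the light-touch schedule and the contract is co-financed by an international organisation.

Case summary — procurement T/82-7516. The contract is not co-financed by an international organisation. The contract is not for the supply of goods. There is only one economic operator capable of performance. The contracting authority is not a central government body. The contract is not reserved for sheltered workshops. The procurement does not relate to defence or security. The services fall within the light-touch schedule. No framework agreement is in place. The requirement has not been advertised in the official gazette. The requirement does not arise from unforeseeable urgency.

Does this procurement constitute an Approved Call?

Under paragraph 1: no framework agreement is in place? yes; or the contract is for the supply of goods? no. So the procurement is a Tier I Call.
Under paragraph 2: the services fall within the light-touch schedule? yes; the contract is reserved for sheltered workshops? no; the requirement has not been advertised in the official gazette? yes — 2 of 3 hold (need ≥2) → satisfied.
Under paragraph 5: Tier I Call (paragraph 1)? yes; and not a Permitted Procedure (paragraph 2)? no. So the procurement is not a Class-P Purchase.
Under paragraph 4: the requirement arises from unforeseeable urgency? no; the contracting authority is a central government body? no; the procurement does not relate to defence or security? yes — 1 of 3 hold (need ≥2) → not satisfied.
Under paragraph 12: the services fall within the light-touch schedule? yes; and the contract is co-financed by an international organisation? no. So the procurement is not a Certified Acquisition.
Under paragraph 10: not a Class-F Procedure (paragraph 4)? yes; and not a Certified Acquisition (paragraph 12)? yes. So the procurement is a Class-G Call.
Under paragraph 3: not a Class-P Purchase (paragraph 5)? yes; and not a Class-G Call (paragraph 10)? no. So the procurement is not a Tier V Procedure.
Under paragraph 8: the contract is reserved for sheltered workshops? no; and the contract is for the supply of goods? no. So the procurement is not a Critical Tender.
Under paragraph 11: more than one economic operator is capable of performance? no; and not a Critical Tender (paragraph 8)? yes. So the procurement is not an Eligible Procurement.
Under paragraph 7: the services fall within the light-touch schedule? yes; or not an Eligible Procurement (paragraph 11)? yes. So the procurement is an Authorised Procurement.
Under paragraph 9: Tier V Procedure (paragraph 3)? no; and Authorised Procurement (paragraph 7)? yes. So the procurement is not an Approved Call.

No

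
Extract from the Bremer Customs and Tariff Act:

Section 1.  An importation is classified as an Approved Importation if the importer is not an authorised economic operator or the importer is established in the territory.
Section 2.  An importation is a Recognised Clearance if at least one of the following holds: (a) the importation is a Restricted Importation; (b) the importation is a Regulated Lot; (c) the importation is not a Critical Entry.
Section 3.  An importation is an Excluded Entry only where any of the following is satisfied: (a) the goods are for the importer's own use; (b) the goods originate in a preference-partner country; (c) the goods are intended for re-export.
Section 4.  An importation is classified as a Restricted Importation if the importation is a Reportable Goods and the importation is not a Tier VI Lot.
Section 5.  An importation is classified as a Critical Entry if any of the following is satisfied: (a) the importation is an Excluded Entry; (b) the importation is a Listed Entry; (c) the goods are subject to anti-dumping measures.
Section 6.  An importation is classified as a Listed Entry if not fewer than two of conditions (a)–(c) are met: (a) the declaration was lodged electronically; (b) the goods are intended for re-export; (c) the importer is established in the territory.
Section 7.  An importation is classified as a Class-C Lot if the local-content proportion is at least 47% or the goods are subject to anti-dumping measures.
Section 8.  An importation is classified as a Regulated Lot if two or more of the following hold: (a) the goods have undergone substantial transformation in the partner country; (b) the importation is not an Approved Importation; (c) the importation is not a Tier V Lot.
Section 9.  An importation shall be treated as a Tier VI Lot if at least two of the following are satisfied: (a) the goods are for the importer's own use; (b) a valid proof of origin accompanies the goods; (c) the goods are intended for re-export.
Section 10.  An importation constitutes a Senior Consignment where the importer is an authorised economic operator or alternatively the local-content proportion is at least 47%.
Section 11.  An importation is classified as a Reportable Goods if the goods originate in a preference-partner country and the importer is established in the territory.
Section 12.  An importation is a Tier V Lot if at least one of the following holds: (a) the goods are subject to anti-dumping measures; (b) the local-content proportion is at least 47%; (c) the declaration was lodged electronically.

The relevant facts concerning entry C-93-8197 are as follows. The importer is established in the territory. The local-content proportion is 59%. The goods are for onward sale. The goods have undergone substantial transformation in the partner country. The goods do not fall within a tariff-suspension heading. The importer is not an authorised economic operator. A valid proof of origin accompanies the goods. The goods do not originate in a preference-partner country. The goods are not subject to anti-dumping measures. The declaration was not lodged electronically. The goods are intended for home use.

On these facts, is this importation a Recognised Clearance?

Yes

section 11 — Reportable Goods: [the goods originate in a preference-partner country? no] AND [the importer is established in the territory? yes] → not satisfied.
section 9 — Tier VI Lot: the goods are for the importer's own use? no; a valid proof of origin accompanies the goods? yes; the goods are intended for re-export? no — 1 of 3 hold (need ≥2) → not satisfied.
section 4 — Restricted Importation: [Reportable Goods (section 11)? no] AND [not a Tier VI Lot (section 9)? yes] → not satisfied.
section 1 — Approved Importation: [the importer is not an authorised economic operator? yes] OR [the importer is established in the territory? yes] → satisfied.
section 12 — Tier V Lot: [the goods are subject to anti-dumping measures? no] OR [local-content proportion: 59% ≥ 47%? yes] OR [the declaration was lodged electronically? no] → satisfied.
section 8 — Regulated Lot: the goods have undergone substantial transformation in the partner country? yes; not an Approved Importation (section 1)? no; not a Tier V Lot (section 12)? no — 1 of 3 hold (need ≥2) → not satisfied.
section 3 — Excluded Entry: [the goods are for the importer's own use? no] OR [the goods originate in a preference-partner country? no] OR [the goods are intended for re-export? no] → not satisfied.
section 6 — Listed Entry: the declaration was lodged electronically? no; the goods are intended for re-export? no; the importer is established in the territory? yes — 1 of 3 hold (need ≥2) → not satisfied.
section 5 — Critical Entry: [Excluded Entry (section 3)? no] OR [Listed Entry (section 6)? no] OR [the goods are subject to anti-dumping measures? no] → not satisfied.
section 2 — Recognised Clearance: [Restricted Importation (section 4)? no] OR [Regulated Lot (section 8)? no] OR [not a Critical Entry (section 5)? yes] → satisfied.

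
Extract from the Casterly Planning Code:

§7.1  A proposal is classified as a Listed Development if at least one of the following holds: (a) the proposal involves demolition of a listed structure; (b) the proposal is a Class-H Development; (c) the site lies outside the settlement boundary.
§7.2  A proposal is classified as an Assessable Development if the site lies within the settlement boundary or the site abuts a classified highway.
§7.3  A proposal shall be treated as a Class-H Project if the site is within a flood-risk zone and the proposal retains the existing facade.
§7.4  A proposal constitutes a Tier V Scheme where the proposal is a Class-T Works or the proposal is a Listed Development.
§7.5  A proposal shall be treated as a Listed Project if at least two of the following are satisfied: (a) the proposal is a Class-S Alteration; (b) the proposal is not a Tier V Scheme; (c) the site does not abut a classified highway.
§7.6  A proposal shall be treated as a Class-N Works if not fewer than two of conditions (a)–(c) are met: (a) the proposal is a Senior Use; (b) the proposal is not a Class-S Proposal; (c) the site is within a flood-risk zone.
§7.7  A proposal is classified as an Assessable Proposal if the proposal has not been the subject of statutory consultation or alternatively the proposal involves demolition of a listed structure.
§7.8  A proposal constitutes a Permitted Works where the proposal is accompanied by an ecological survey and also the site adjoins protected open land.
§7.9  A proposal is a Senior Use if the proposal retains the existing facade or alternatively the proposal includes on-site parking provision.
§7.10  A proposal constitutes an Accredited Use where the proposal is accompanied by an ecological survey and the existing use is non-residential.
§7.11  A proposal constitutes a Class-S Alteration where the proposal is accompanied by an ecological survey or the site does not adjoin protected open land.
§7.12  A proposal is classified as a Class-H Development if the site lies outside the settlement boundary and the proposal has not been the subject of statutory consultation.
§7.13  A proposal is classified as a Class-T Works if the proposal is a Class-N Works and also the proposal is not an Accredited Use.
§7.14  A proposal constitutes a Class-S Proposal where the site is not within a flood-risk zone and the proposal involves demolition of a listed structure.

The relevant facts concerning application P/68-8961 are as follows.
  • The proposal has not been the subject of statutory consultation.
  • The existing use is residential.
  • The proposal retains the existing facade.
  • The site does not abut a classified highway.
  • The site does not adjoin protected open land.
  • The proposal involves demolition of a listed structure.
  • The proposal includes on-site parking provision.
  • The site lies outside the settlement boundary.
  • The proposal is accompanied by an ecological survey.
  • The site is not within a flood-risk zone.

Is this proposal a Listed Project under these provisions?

Yes

Under §7.11: the proposal is accompanied by an ecological survey? yes; or the site does not adjoin protected open land? yes. So the proposal is a Class-S Alteration.
Under §7.9: the proposal retains the existing facade? yes; or the proposal includes on-site parking provision? yes. So the proposal is a Senior Use.
Under §7.14: the site is not within a flood-risk zone? yes; and the proposal involves demolition of a listed structure? yes. So the proposal is a Class-S Proposal.
Under §7.6: Senior Use (§7.9)? yes; not a Class-S Proposal (§7.14)? no; the site is within a flood-risk zone? no — 1 of 3 hold (need ≥2) → not satisfied.
Under §7.10: the proposal is accompanied by an ecological survey? yes; and the existing use is non-residential? no. So the proposal is not an Accredited Use.
Under §7.13: Class-N Works (§7.6)? no; and not an Accredited Use (§7.10)? yes. So the proposal is not a Class-T Works.
Under §7.12: the site lies outside the settlement boundary? yes; and the proposal has not been the subject of statutory consultation? yes. So the proposal is a Class-H Development.
Under §7.1: the proposal involves demolition of a listed structure? yes; or Class-H Development (§7.12)? yes; or the site lies outside the settlement boundary? yes. So the proposal is a Listed Development.
Under §7.4: Class-T Works (§7.13)? no; or Listed Development (§7.1)? yes. So the proposal is a Tier V Scheme.
Under §7.5: Class-S Alteration (§7.11)? yes; not a Tier V Scheme (§7.4)? no; the site does not abut a classified highway? yes — 2 of 3 hold (need ≥2) → satisfied.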